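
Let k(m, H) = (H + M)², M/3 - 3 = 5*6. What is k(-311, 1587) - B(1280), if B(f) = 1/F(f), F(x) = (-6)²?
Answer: 102333455/36 ≈ 2.8426e+6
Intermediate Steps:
M = 99 (M = 9 + 3*(5*6) = 9 + 3*30 = 9 + 90 = 99)
F(x) = 36
B(f) = 1/36
k(m, H) = (99 + H)² (k(m, H) = (H + 99)² = (99 + H)²)
k(-311, 1587) - B(1280) = (99 + 1587)² - 1*1/36 = 1686² - 1/36 = 2842596 - 1/36 = 102333455/36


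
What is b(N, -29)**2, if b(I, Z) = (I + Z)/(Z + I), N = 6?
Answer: 1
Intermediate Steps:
b(I, Z) = 1 (b(I, Z) = (I + Z)/(I + Z) = 1)
b(N, -29)**2 = 1**2 = 1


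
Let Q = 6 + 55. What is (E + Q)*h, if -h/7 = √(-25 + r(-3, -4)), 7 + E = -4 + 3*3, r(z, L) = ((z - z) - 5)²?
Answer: 0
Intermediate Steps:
r(z, L) = 25 (r(z, L) = (0 - 5)² = (-5)² = 25)
Q = 61
E = -2 (E = -7 + (-4 + 3*3) = -7 + (-4 + 9) = -7 + 5 = -2)
h = 0 (h = -7*√(-25 + 25) = -7*√0 = -7*0 = 0)
(E + Q)*h = (-2 + 61)*0 = 59*0 = 0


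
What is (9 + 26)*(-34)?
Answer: -1190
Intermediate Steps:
(9 + 26)*(-34) = 35*(-34) = -1190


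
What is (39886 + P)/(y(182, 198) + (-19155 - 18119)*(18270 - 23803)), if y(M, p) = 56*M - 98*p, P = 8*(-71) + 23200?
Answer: 31259/103113915 ≈ 0.00030315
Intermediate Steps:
P = 22632 (P = -568 + 23200 = 22632)
y(M, p) = -98*p + 56*M
(39886 + P)/(y(182, 198) + (-19155 - 18119)*(18270 - 23803)) = (39886 + 22632)/((-98*198 + 56*182) + (-19155 - 18119)*(18270 - 23803)) = 62518/((-19404 + 10192) - 37274*(-5533)) = 62518/(-9212 + 206237042) = 62518/206227830 = 62518*(1/206227830) = 31259/103113915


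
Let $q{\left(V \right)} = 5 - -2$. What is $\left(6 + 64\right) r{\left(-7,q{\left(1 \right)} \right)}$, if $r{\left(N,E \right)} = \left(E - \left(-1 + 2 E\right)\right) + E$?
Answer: $70$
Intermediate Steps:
$q{\left(V \right)} = 7$ ($q{\left(V \right)} = 5 + 2 = 7$)
$r{\left(N,E \right)} = 1$ ($r{\left(N,E \right)} = \left(E - \left(-1 + 2 E\right)\right) + E = \left(1 - E\right) + E = 1$)
$\left(6 + 64\right) r{\left(-7,q{\left(1 \right)} \right)} = \left(6 + 64\right) 1 = 70 \cdot 1 = 70$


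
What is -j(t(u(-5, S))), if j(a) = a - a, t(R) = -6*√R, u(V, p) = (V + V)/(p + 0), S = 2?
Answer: 0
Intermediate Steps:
u(V, p) = 2*V/p (u(V, p) = (2*V)/p = 2*V/p)
j(a) = 0
-j(t(u(-5, S))) = -1*0 = 0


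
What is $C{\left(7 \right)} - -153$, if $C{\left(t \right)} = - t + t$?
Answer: $153$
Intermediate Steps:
$C{\left(t \right)} = 0$
$C{\left(7 \right)} - -153 = 0 - -153 = 0 + 153 = 153$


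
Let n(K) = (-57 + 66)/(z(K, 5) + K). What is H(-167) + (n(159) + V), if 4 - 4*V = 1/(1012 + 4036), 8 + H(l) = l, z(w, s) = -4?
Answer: -544396667/3129760 ≈ -173.94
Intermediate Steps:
H(l) = -8 + l
n(K) = 9/(-4 + K) (n(K) = (-57 + 66)/(-4 + K) = 9/(-4 + K))
V = 20191/20192 (V = 1 - 1/(4*(1012 + 4036)) = 1 - ¼/5048 = 1 - ¼*1/5048 = 1 - 1/20192 = 20191/20192 ≈ 0.99995)
H(-167) + (n(159) + V) = (-8 - 167) + (9/(-4 + 159) + 20191/20192) = -175 + (9/155 + 20191/20192) = -175 + 3311333/3129760 = -544396667/3129760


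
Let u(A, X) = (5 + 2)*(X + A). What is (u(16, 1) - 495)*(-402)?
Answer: 151152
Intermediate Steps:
u(A, X) = 7*A + 7*X (u(A, X) = 7*(A + X) = 7*A + 7*X)
(u(16, 1) - 495)*(-402) = ((7*16 + 7*1) - 495)*(-402) = ((112 + 7) - 495)*(-402) = (119 - 495)*(-402) = -376*(-402) = 151152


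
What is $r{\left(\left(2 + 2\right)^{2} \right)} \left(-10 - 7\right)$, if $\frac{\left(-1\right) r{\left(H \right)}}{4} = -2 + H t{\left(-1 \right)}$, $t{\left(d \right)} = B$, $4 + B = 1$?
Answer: $-3400$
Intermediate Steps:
$B = -3$ ($B = -4 + 1 = -3$)
$t{\left(d \right)} = -3$
$r{\left(H \right)} = 8 + 12 H$ ($r{\left(H \right)} = - 4 \left(-2 + H \left(-3\right)\right) = - 4 \left(-2 - 3 H\right) = 8 + 12 H$)
$r{\left(\left(2 + 2\right)^{2} \right)} \left(-10 - 7\right) = \left(8 + 12 \left(2 + 2\right)^{2}\right) \left(-10 - 7\right) = \left(8 + 12 \cdot 4^{2}\right) \left(-17\right) = \left(8 + 12 \cdot 16\right) \left(-17\right) = \left(8 + 192\right) \left(-17\right) = 200 \left(-17\right) = -3400$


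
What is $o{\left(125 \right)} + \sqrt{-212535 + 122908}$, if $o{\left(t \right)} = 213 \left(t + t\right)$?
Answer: $53250 + i \sqrt{89627} \approx 53250.0 + 299.38 i$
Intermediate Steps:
$o{\left(t \right)} = 426 t$ ($o{\left(t \right)} = 213 \cdot 2 t = 426 t$)
$o{\left(125 \right)} + \sqrt{-212535 + 122908} = 426 \cdot 125 + \sqrt{-212535 + 122908} = 53250 + \sqrt{-89627} = 53250 + i \sqrt{89627}$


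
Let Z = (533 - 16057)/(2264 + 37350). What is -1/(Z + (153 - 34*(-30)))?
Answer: -19807/23225849 ≈ -0.00085280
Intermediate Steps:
Z = -7762/19807 (Z = -15524/39614 = -15524*1/39614 = -7762/19807 ≈ -0.39188)
-1/(Z + (153 - 34*(-30))) = -1/(-7762/19807 + (153 - 34*(-30))) = -1/(-7762/19807 + (153 + 1020)) = -1/(-7762/19807 + 1173) = -1/23225849/19807 = -1*19807/23225849 = -19807/23225849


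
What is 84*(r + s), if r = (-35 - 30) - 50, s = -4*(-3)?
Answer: -8652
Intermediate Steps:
s = 12
r = -115 (r = -65 - 50 = -115)
84*(r + s) = 84*(-115 + 12) = 84*(-103) = -8652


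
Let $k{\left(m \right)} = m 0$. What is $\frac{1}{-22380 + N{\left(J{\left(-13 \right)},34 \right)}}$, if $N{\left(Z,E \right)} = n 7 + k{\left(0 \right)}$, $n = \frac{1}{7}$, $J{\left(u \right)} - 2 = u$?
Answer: $- \frac{1}{22379} \approx -4.4685 \cdot 10^{-5}$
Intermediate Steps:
$k{\left(m \right)} = 0$
$J{\left(u \right)} = 2 + u$
$n = \frac{1}{7} \approx 0.14286$
$N{\left(Z,E \right)} = 1$ ($N{\left(Z,E \right)} = \frac{1}{7} \cdot 7 + 0 = 1 + 0 = 1$)
$\frac{1}{-22380 + N{\left(J{\left(-13 \right)},34 \right)}} = \frac{1}{-22380 + 1} = \frac{1}{-22379} = - \frac{1}{22379}$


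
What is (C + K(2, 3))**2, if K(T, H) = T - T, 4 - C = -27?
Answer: 961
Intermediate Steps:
C = 31 (C = 4 - 1*(-27) = 4 + 27 = 31)
K(T, H) = 0
(C + K(2, 3))**2 = (31 + 0)**2 = 31**2 = 961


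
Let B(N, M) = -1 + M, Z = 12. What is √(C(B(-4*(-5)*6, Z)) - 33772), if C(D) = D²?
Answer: 3*I*√3739 ≈ 183.44*I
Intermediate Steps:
√(C(B(-4*(-5)*6, Z)) - 33772) = √((-1 + 12)² - 33772) = √(11² - 33772) = √(121 - 33772) = √(-33651) = 3*I*√3739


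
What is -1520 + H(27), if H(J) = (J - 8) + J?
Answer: -1474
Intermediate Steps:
H(J) = -8 + 2*J (H(J) = (-8 + J) + J = -8 + 2*J)
-1520 + H(27) = -1520 + (-8 + 2*27) = -1520 + (-8 + 54) = -1520 + 46 = -1474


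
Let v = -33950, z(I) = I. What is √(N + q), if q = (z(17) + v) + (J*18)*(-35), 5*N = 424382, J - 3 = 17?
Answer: √958585/5 ≈ 195.81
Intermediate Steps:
J = 20 (J = 3 + 17 = 20)
N = 424382/5 (N = (⅕)*424382 = 424382/5 ≈ 84876.)
q = -46533 (q = (17 - 33950) + (20*18)*(-35) = -33933 + 360*(-35) = -33933 - 12600 = -46533)
√(N + q) = √(424382/5 - 46533) = √(191717/5) = √958585/5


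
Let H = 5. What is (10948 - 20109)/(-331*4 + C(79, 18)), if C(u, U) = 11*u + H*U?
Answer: 9161/365 ≈ 25.099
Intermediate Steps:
C(u, U) = 5*U + 11*u (C(u, U) = 11*u + 5*U = 5*U + 11*u)
(10948 - 20109)/(-331*4 + C(79, 18)) = (10948 - 20109)/(-331*4 + (5*18 + 11*79)) = -9161/(-1324 + (90 + 869)) = -9161/(-1324 + 959) = -9161/(-365) = -9161*(-1/365) = 9161/365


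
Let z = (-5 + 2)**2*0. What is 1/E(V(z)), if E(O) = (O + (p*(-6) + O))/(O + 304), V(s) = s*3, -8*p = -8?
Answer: -152/3 ≈ -50.667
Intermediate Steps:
p = 1 (p = -1/8*(-8) = 1)
z = 0 (z = (-3)**2*0 = 9*0 = 0)
V(s) = 3*s
E(O) = (-6 + 2*O)/(304 + O) (E(O) = (O + (1*(-6) + O))/(O + 304) = (O + (-6 + O))/(304 + O) = (-6 + 2*O)/(304 + O))
1/E(V(z)) = 1/(2*(-3 + 3*0)/(304 + 3*0)) = 1/(2*(-3 + 0)/(304 + 0)) = 1/(2*(-3)/304) = 1/(2*(1/304)*(-3)) = 1/(-3/152) = -152/3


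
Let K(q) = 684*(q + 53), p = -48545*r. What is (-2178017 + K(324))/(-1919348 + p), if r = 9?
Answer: 1920149/2356253 ≈ 0.81492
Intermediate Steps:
p = -436905 (p = -48545*9 = -436905)
K(q) = 36252 + 684*q (K(q) = 684*(53 + q) = 36252 + 684*q)
(-2178017 + K(324))/(-1919348 + p) = (-2178017 + (36252 + 684*324))/(-1919348 - 436905) = (-2178017 + (36252 + 221616))/(-2356253) = (-2178017 + 257868)*(-1/2356253) = -1920149*(-1/2356253) = 1920149/2356253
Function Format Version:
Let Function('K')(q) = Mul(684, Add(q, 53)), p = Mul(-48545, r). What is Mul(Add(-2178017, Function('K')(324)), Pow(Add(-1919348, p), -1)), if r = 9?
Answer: Rational(1920149, 2356253) ≈ 0.81492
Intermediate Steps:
p = -436905 (p = Mul(-48545, 9) = -436905)
Function('K')(q) = Add(36252, Mul(684, q)) (Function('K')(q) = Mul(684, Add(53, q)) = Add(36252, Mul(684, q)))
Mul(Add(-2178017, Function('K')(324)), Pow(Add(-1919348, p), -1)) = Mul(Add(-2178017, Add(36252, Mul(684, 324))), Pow(Add(-1919348, -436905), -1)) = Mul(Add(-2178017, Add(36252, 221616)), Pow(-2356253, -1)) = Mul(Add(-2178017, 257868), Rational(-1, 2356253)) = Mul(-1920149, Rational(-1, 2356253)) = Rational(1920149, 2356253)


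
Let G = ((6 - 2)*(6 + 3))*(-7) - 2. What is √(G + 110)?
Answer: 12*I ≈ 12.0*I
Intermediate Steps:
G = -254 (G = (4*9)*(-7) - 2 = 36*(-7) - 2 = -252 - 2 = -254)
√(G + 110) = √(-254 + 110) = √(-144) = 12*I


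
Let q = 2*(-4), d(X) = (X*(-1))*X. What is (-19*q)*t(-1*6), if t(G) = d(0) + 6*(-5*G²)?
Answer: -164160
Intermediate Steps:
d(X) = -X² (d(X) = (-X)*X = -X²)
t(G) = -30*G² (t(G) = -1*0² + 6*(-5*G²) = -1*0 - 30*G² = 0 - 30*G² = -30*G²)
q = -8
(-19*q)*t(-1*6) = (-19*(-8))*(-30*(-1*6)²) = 152*(-30*(-6)²) = 152*(-30*36) = 152*(-1080) = -164160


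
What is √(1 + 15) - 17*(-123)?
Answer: 2095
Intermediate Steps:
√(1 + 15) - 17*(-123) = √16 + 2091 = 4 + 2091 = 2095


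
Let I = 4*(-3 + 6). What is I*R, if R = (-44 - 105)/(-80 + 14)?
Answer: 298/11 ≈ 27.091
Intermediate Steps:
R = 149/66 (R = -149/(-66) = -149*(-1/66) = 149/66 ≈ 2.2576)
I = 12 (I = 4*3 = 12)
I*R = 12*(149/66) = 298/11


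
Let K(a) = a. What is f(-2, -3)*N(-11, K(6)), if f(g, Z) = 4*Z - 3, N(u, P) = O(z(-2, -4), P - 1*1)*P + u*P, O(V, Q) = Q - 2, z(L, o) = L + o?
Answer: 720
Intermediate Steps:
O(V, Q) = -2 + Q
N(u, P) = P*u + P*(-3 + P) (N(u, P) = (-2 + (P - 1*1))*P + u*P = (-2 + (P - 1))*P + P*u = (-2 + (-1 + P))*P + P*u = (-3 + P)*P + P*u = P*(-3 + P) + P*u = P*u + P*(-3 + P))
f(g, Z) = -3 + 4*Z
f(-2, -3)*N(-11, K(6)) = (-3 + 4*(-3))*(6*(-3 + 6 - 11)) = (-3 - 12)*(6*(-8)) = -15*(-48) = 720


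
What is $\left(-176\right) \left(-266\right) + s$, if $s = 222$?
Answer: $47038$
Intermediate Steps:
$\left(-176\right) \left(-266\right) + s = \left(-176\right) \left(-266\right) + 222 = 46816 + 222 = 47038$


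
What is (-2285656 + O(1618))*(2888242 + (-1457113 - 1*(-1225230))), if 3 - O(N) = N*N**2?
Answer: -11257879708479915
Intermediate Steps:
O(N) = 3 - N**3 (O(N) = 3 - N*N**2 = 3 - N**3)
(-2285656 + O(1618))*(2888242 + (-1457113 - 1*(-1225230))) = (-2285656 + (3 - 1*1618**3))*(2888242 + (-1457113 - 1*(-1225230))) = (-2285656 + (3 - 1*4235801032))*(2888242 + (-1457113 + 1225230)) = (-2285656 + (3 - 4235801032))*(2888242 - 231883) = (-2285656 - 4235801029)*2656359 = -4238086685*2656359 = -11257879708479915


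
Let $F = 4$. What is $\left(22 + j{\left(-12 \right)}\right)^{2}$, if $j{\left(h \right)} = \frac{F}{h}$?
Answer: $\frac{4225}{9} \approx 469.44$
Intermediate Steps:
$j{\left(h \right)} = \frac{4}{h}$
$\left(22 + j{\left(-12 \right)}\right)^{2} = \left(22 + \frac{4}{-12}\right)^{2} = \left(22 + 4 \left(- \frac{1}{12}\right)\right)^{2} = \left(22 - \frac{1}{3}\right)^{2} = \left(\frac{65}{3}\right)^{2} = \frac{4225}{9}$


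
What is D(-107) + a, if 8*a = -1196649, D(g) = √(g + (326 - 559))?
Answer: -1196649/8 + 2*I*√85 ≈ -1.4958e+5 + 18.439*I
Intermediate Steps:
D(g) = √(-233 + g) (D(g) = √(g - 233) = √(-233 + g))
a = -1196649/8 (a = (⅛)*(-1196649) = -1196649/8 ≈ -1.4958e+5)
D(-107) + a = √(-233 - 107) - 1196649/8 = √(-340) - 1196649/8 = 2*I*√85 - 1196649/8 = -1196649/8 + 2*I*√85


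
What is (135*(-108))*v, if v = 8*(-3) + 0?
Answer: 349920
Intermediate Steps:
v = -24 (v = -24 + 0 = -24)
(135*(-108))*v = (135*(-108))*(-24) = -14580*(-24) = 349920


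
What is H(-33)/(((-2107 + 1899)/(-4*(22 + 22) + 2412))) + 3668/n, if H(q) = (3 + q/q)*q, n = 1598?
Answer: 1135615/799 ≈ 1421.3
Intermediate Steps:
H(q) = 4*q (H(q) = (3 + 1)*q = 4*q)
H(-33)/(((-2107 + 1899)/(-4*(22 + 22) + 2412))) + 3668/n = (4*(-33))/(((-2107 + 1899)/(-4*(22 + 22) + 2412))) + 3668/1598 = -132/((-208/(-4*44 + 2412))) + 3668*(1/1598) = -132/((-208/(-176 + 2412))) + 1834/799 = -132/((-208/2236)) + 1834/799 = -132/((-208*1/2236)) + 1834/799 = -132/(-4/43) + 1834/799 = -132*(-43/4) + 1834/799 = 1419 + 1834/799 = 1135615/799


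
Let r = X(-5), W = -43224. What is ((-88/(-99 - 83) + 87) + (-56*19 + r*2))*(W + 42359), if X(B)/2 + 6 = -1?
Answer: 79070515/91 ≈ 8.6891e+5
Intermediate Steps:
X(B) = -14 (X(B) = -12 + 2*(-1) = -12 - 2 = -14)
r = -14
((-88/(-99 - 83) + 87) + (-56*19 + r*2))*(W + 42359) = ((-88/(-99 - 83) + 87) + (-56*19 - 14*2))*(-43224 + 42359) = ((-88/(-182) + 87) + (-1064 - 28))*(-865) = ((-1/182*(-88) + 87) - 1092)*(-865) = ((44/91 + 87) - 1092)*(-865) = (7961/91 - 1092)*(-865) = -91411/91*(-865) = 79070515/91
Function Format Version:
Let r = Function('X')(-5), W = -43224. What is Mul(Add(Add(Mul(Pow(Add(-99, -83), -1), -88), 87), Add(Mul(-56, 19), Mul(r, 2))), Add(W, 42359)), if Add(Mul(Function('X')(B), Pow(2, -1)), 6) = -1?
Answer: Rational(79070515, 91) ≈ 8.6891e+5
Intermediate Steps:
Function('X')(B) = -14 (Function('X')(B) = Add(-12, Mul(2, -1)) = Add(-12, -2) = -14)
r = -14
Mul(Add(Add(Mul(Pow(Add(-99, -83), -1), -88), 87), Add(Mul(-56, 19), Mul(r, 2))), Add(W, 42359)) = Mul(Add(Add(Mul(Pow(Add(-99, -83), -1), -88), 87), Add(Mul(-56, 19), Mul(-14, 2))), Add(-43224, 42359)) = Mul(Add(Add(Mul(Pow(-182, -1), -88), 87), Add(-1064, -28)), -865) = Mul(Add(Add(Mul(Rational(-1, 182), -88), 87), -1092), -865) = Mul(Add(Add(Rational(44, 91), 87), -1092), -865) = Mul(Add(Rational(7961, 91), -1092), -865) = Mul(Rational(-91411, 91), -865) = Rational(79070515, 91)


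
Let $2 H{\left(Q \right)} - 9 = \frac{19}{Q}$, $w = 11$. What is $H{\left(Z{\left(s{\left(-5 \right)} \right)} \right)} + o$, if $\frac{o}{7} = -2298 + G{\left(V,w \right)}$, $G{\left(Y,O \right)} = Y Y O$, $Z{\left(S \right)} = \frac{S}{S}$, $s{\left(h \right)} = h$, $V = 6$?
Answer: $-13300$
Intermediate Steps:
$Z{\left(S \right)} = 1$
$H{\left(Q \right)} = \frac{9}{2} + \frac{19}{2 Q}$ ($H{\left(Q \right)} = \frac{9}{2} + \frac{19 \frac{1}{Q}}{2} = \frac{9}{2} + \frac{19}{2 Q}$)
$G{\left(Y,O \right)} = O Y^{2}$ ($G{\left(Y,O \right)} = Y^{2} O = O Y^{2}$)
$o = -13314$ ($o = 7 \left(-2298 + 11 \cdot 6^{2}\right) = 7 \left(-2298 + 11 \cdot 36\right) = 7 \left(-2298 + 396\right) = 7 \left(-1902\right) = -13314$)
$H{\left(Z{\left(s{\left(-5 \right)} \right)} \right)} + o = \frac{19 + 9 \cdot 1}{2 \cdot 1} - 13314 = \frac{1}{2} \cdot 1 \left(19 + 9\right) - 13314 = \frac{1}{2} \cdot 1 \cdot 28 - 13314 = 14 - 13314 = -13300$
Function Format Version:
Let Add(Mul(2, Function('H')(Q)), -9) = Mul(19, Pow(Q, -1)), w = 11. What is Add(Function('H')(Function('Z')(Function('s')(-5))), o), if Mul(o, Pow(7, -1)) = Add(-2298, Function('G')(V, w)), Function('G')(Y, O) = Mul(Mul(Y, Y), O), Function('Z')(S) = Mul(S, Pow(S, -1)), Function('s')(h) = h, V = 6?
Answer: -13300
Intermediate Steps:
Function('Z')(S) = 1
Function('H')(Q) = Add(Rational(9, 2), Mul(Rational(19, 2), Pow(Q, -1))) (Function('H')(Q) = Add(Rational(9, 2), Mul(Rational(1, 2), Mul(19, Pow(Q, -1)))) = Add(Rational(9, 2), Mul(Rational(19, 2), Pow(Q, -1))))
Function('G')(Y, O) = Mul(O, Pow(Y, 2)) (Function('G')(Y, O) = Mul(Pow(Y, 2), O) = Mul(O, Pow(Y, 2)))
o = -13314 (o = Mul(7, Add(-2298, Mul(11, Pow(6, 2)))) = Mul(7, Add(-2298, Mul(11, 36))) = Mul(7, Add(-2298, 396)) = Mul(7, -1902) = -13314)
Add(Function('H')(Function('Z')(Function('s')(-5))), o) = Add(Mul(Rational(1, 2), Pow(1, -1), Add(19, Mul(9, 1))), -13314) = Add(Mul(Rational(1, 2), 1, Add(19, 9)), -13314) = Add(Mul(Rational(1, 2), 1, 28), -13314) = Add(14, -13314) = -13300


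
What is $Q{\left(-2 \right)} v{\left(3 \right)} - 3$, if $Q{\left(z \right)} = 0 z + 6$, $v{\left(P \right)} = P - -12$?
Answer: $87$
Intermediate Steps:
$v{\left(P \right)} = 12 + P$ ($v{\left(P \right)} = P + 12 = 12 + P$)
$Q{\left(z \right)} = 6$ ($Q{\left(z \right)} = 0 + 6 = 6$)
$Q{\left(-2 \right)} v{\left(3 \right)} - 3 = 6 \left(12 + 3\right) - 3 = 6 \cdot 15 - 3 = 90 - 3 = 87$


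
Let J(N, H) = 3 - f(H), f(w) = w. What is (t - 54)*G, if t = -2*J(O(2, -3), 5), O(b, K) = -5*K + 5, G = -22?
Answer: 1100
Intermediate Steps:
O(b, K) = 5 - 5*K
J(N, H) = 3 - H
t = 4 (t = -2*(3 - 1*5) = -2*(3 - 5) = -2*(-2) = 4)
(t - 54)*G = (4 - 54)*(-22) = -50*(-22) = 1100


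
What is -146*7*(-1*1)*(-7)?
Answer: -7154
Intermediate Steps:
-146*7*(-1*1)*(-7) = -146*7*(-1)*(-7) = -(-1022)*(-7) = -146*49 = -7154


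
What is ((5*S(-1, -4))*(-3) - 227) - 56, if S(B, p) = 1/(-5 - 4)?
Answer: -844/3 ≈ -281.33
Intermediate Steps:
S(B, p) = -⅑ (S(B, p) = 1/(-9) = -⅑)
((5*S(-1, -4))*(-3) - 227) - 56 = ((5*(-⅑))*(-3) - 227) - 56 = (-5/9*(-3) - 227) - 56 = (5/3 - 227) - 56 = -676/3 - 56 = -844/3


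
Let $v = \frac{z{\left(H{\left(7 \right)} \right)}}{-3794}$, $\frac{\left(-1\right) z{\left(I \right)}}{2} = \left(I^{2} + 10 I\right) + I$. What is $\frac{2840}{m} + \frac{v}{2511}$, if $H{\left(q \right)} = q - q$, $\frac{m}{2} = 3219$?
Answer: $\frac{1420}{3219} \approx 0.44113$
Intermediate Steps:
$m = 6438$ ($m = 2 \cdot 3219 = 6438$)
$H{\left(q \right)} = 0$
$z{\left(I \right)} = - 22 I - 2 I^{2}$ ($z{\left(I \right)} = - 2 \left(\left(I^{2} + 10 I\right) + I\right) = - 2 \left(I^{2} + 11 I\right) = - 22 I - 2 I^{2}$)
$v = 0$ ($v = \frac{\left(-2\right) 0 \left(11 + 0\right)}{-3794} = \left(-2\right) 0 \cdot 11 \left(- \frac{1}{3794}\right) = 0 \left(- \frac{1}{3794}\right) = 0$)
$\frac{2840}{m} + \frac{v}{2511} = \frac{2840}{6438} + \frac{0}{2511} = 2840 \cdot \frac{1}{6438} + 0 \cdot \frac{1}{2511} = \frac{1420}{3219} + 0 = \frac{1420}{3219}$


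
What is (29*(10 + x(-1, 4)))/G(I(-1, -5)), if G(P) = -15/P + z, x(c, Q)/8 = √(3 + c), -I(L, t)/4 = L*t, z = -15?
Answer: -1160/57 - 928*√2/57 ≈ -43.375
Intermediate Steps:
I(L, t) = -4*L*t
x(c, Q) = 8*√(3 + c)
G(P) = -15 - 15/P (G(P) = -15/P - 15 = -15 - 15/P)
(29*(10 + x(-1, 4)))/G(I(-1, -5)) = (29*(10 + 8*√(3 - 1)))/(-15 - 15/((-4*(-1)*(-5)))) = (29*(10 + 8*√2))/(-15 - 15/(-20)) = (290 + 232*√2)/(-15 - 15*(-1/20)) = (290 + 232*√2)/(-15 + ¾) = (290 + 232*√2)/(-57/4) = (290 + 232*√2)*(-4/57) = -1160/57 - 928*√2/57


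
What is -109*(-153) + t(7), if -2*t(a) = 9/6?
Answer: 66705/4 ≈ 16676.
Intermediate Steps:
t(a) = -3/4 (t(a) = -9/(2*6) = -1/2*3/2 = -3/4)
-109*(-153) + t(7) = -109*(-153) - 3/4 = 16677 - 3/4 = 66705/4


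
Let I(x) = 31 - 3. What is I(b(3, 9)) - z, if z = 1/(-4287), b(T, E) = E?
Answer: 120037/4287 ≈ 28.000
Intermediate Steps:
I(x) = 28
z = -1/4287 ≈ -0.00023326
I(b(3, 9)) - z = 28 - 1*(-1/4287) = 28 + 1/4287 = 120037/4287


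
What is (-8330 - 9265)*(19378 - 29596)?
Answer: 179785710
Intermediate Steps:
(-8330 - 9265)*(19378 - 29596) = -17595*(-10218) = 179785710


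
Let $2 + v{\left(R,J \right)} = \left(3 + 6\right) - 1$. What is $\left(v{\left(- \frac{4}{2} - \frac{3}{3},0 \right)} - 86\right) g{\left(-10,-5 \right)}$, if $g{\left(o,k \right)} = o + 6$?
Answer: $320$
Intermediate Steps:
$g{\left(o,k \right)} = 6 + o$
$v{\left(R,J \right)} = 6$ ($v{\left(R,J \right)} = -2 + \left(\left(3 + 6\right) - 1\right) = -2 + \left(9 - 1\right) = -2 + 8 = 6$)
$\left(v{\left(- \frac{4}{2} - \frac{3}{3},0 \right)} - 86\right) g{\left(-10,-5 \right)} = \left(6 - 86\right) \left(6 - 10\right) = \left(-80\right) \left(-4\right) = 320$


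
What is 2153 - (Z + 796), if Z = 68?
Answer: 1289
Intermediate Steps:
2153 - (Z + 796) = 2153 - (68 + 796) = 2153 - 1*864 = 2153 - 864 = 1289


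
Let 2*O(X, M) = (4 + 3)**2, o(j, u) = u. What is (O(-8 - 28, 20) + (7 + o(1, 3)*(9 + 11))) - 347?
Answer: -511/2 ≈ -255.50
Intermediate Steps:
O(X, M) = 49/2 (O(X, M) = (4 + 3)**2/2 = (1/2)*7**2 = (1/2)*49 = 49/2)
(O(-8 - 28, 20) + (7 + o(1, 3)*(9 + 11))) - 347 = (49/2 + (7 + 3*(9 + 11))) - 347 = (49/2 + (7 + 3*20)) - 347 = (49/2 + (7 + 60)) - 347 = (49/2 + 67) - 347 = 183/2 - 347 = -511/2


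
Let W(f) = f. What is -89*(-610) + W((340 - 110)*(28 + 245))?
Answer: 117080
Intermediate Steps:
-89*(-610) + W((340 - 110)*(28 + 245)) = -89*(-610) + (340 - 110)*(28 + 245) = 54290 + 230*273 = 54290 + 62790 = 117080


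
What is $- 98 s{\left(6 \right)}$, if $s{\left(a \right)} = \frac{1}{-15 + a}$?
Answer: $\frac{98}{9} \approx 10.889$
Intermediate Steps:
$- 98 s{\left(6 \right)} = - \frac{98}{-15 + 6} = - \frac{98}{-9} = \left(-98\right) \left(- \frac{1}{9}\right) = \frac{98}{9}$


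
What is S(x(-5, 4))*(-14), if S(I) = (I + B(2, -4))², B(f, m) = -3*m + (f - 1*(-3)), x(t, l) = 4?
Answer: -6174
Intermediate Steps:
B(f, m) = 3 + f - 3*m (B(f, m) = -3*m + (f + 3) = -3*m + (3 + f) = 3 + f - 3*m)
S(I) = (17 + I)² (S(I) = (I + (3 + 2 - 3*(-4)))² = (I + (3 + 2 + 12))² = (I + 17)² = (17 + I)²)
S(x(-5, 4))*(-14) = (17 + 4)²*(-14) = 21²*(-14) = 441*(-14) = -6174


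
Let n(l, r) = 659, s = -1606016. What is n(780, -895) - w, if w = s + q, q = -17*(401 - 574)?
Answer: 1603734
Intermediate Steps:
q = 2941 (q = -17*(-173) = 2941)
w = -1603075 (w = -1606016 + 2941 = -1603075)
n(780, -895) - w = 659 - 1*(-1603075) = 659 + 1603075 = 1603734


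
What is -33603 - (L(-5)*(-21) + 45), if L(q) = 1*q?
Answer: -33753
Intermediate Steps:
L(q) = q
-33603 - (L(-5)*(-21) + 45) = -33603 - (-5*(-21) + 45) = -33603 - (105 + 45) = -33603 - 1*150 = -33603 - 150 = -33753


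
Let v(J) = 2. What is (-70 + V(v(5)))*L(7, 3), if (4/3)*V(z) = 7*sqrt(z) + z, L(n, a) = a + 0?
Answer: -411/2 + 63*sqrt(2)/4 ≈ -183.23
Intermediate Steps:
L(n, a) = a
V(z) = 3*z/4 + 21*sqrt(z)/4 (V(z) = 3*(7*sqrt(z) + z)/4 = 3*(z + 7*sqrt(z))/4 = 3*z/4 + 21*sqrt(z)/4)
(-70 + V(v(5)))*L(7, 3) = (-70 + ((3/4)*2 + 21*sqrt(2)/4))*3 = (-70 + (3/2 + 21*sqrt(2)/4))*3 = (-137/2 + 21*sqrt(2)/4)*3 = -411/2 + 63*sqrt(2)/4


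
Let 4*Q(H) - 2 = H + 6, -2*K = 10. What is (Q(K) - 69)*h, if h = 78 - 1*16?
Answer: -8463/2 ≈ -4231.5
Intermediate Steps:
K = -5 (K = -½*10 = -5)
Q(H) = 2 + H/4 (Q(H) = ½ + (H + 6)/4 = ½ + (6 + H)/4 = ½ + (3/2 + H/4) = 2 + H/4)
h = 62 (h = 78 - 16 = 62)
(Q(K) - 69)*h = ((2 + (¼)*(-5)) - 69)*62 = ((2 - 5/4) - 69)*62 = (¾ - 69)*62 = -273/4*62 = -8463/2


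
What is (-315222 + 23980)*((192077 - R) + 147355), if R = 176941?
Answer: -47324203822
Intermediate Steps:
(-315222 + 23980)*((192077 - R) + 147355) = (-315222 + 23980)*((192077 - 1*176941) + 147355) = -291242*((192077 - 176941) + 147355) = -291242*(15136 + 147355) = -291242*162491 = -47324203822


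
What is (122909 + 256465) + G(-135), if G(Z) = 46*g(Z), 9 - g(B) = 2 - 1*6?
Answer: 379972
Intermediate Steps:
g(B) = 13 (g(B) = 9 - (2 - 1*6) = 9 - (2 - 6) = 9 - 1*(-4) = 9 + 4 = 13)
G(Z) = 598 (G(Z) = 46*13 = 598)
(122909 + 256465) + G(-135) = (122909 + 256465) + 598 = 379374 + 598 = 379972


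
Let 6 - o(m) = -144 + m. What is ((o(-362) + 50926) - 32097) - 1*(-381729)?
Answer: 401070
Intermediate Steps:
o(m) = 150 - m (o(m) = 6 - (-144 + m) = 6 + (144 - m) = 150 - m)
((o(-362) + 50926) - 32097) - 1*(-381729) = (((150 - 1*(-362)) + 50926) - 32097) - 1*(-381729) = (((150 + 362) + 50926) - 32097) + 381729 = ((512 + 50926) - 32097) + 381729 = (51438 - 32097) + 381729 = 19341 + 381729 = 401070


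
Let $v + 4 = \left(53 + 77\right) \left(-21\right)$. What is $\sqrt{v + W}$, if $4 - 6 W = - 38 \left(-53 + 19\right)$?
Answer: $\frac{i \sqrt{26538}}{3} \approx 54.302 i$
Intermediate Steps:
$v = -2734$ ($v = -4 + \left(53 + 77\right) \left(-21\right) = -4 + 130 \left(-21\right) = -4 - 2730 = -2734$)
$W = - \frac{644}{3}$ ($W = \frac{2}{3} - \frac{\left(-38\right) \left(-53 + 19\right)}{6} = \frac{2}{3} - \frac{\left(-38\right) \left(-34\right)}{6} = \frac{2}{3} - \frac{646}{3} = - \frac{644}{3} \approx -214.67$)
$\sqrt{v + W} = \sqrt{-2734 - \frac{644}{3}} = \sqrt{- \frac{8846}{3}} = \frac{i \sqrt{26538}}{3}$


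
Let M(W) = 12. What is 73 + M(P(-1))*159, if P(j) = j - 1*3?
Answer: 1981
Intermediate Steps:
P(j) = -3 + j (P(j) = j - 3 = -3 + j)
73 + M(P(-1))*159 = 73 + 12*159 = 73 + 1908 = 1981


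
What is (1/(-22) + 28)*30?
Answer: 9225/11 ≈ 838.64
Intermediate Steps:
(1/(-22) + 28)*30 = (1*(-1/22) + 28)*30 = (-1/22 + 28)*30 = (615/22)*30 = 9225/11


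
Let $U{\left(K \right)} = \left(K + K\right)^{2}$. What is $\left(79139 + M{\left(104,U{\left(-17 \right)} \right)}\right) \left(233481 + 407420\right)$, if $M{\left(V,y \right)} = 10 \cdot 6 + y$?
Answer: $51499599855$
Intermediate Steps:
$U{\left(K \right)} = 4 K^{2}$ ($U{\left(K \right)} = \left(2 K\right)^{2} = 4 K^{2}$)
$M{\left(V,y \right)} = 60 + y$
$\left(79139 + M{\left(104,U{\left(-17 \right)} \right)}\right) \left(233481 + 407420\right) = \left(79139 + \left(60 + 4 \left(-17\right)^{2}\right)\right) \left(233481 + 407420\right) = \left(79139 + \left(60 + 4 \cdot 289\right)\right) 640901 = \left(79139 + \left(60 + 1156\right)\right) 640901 = \left(79139 + 1216\right) 640901 = 80355 \cdot 640901 = 51499599855$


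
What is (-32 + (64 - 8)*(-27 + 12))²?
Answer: 760384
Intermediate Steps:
(-32 + (64 - 8)*(-27 + 12))² = (-32 + 56*(-15))² = (-32 - 840)² = (-872)² = 760384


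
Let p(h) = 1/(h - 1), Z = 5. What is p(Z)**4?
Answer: 1/256 ≈ 0.0039063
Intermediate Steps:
p(h) = 1/(-1 + h)
p(Z)**4 = (1/(-1 + 5))**4 = (1/4)**4 = 1/256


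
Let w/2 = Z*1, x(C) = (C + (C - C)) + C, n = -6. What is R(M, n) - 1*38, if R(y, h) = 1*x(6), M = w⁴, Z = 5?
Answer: -26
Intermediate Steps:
x(C) = 2*C (x(C) = (C + 0) + C = C + C = 2*C)
w = 10 (w = 2*(5*1) = 2*5 = 10)
M = 10000 (M = 10⁴ = 10000)
R(y, h) = 12 (R(y, h) = 1*(2*6) = 1*12 = 12)
R(M, n) - 1*38 = 12 - 1*38 = 12 - 38 = -26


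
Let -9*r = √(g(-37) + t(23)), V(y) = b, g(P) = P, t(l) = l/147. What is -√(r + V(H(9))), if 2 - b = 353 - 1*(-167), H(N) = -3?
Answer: -√(-2055942 - 42*I*√4062)/63 ≈ -0.014816 + 22.76*I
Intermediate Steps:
t(l) = l/147 (t(l) = l*(1/147) = l/147)
b = -518 (b = 2 - (353 - 1*(-167)) = 2 - (353 + 167) = 2 - 1*520 = 2 - 520 = -518)
V(y) = -518
r = -2*I*√4062/189 (r = -√(-37 + (1/147)*23)/9 = -√(-37 + 23/147)/9 = -2*I*√4062/189 ≈ -0.67443*I)
-√(r + V(H(9))) = -√(-2*I*√4062/189 - 518) = -√(-518 - 2*I*√4062/189)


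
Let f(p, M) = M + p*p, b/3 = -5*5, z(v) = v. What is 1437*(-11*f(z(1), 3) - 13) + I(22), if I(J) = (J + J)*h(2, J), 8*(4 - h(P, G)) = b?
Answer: -162641/2 ≈ -81321.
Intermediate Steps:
b = -75 (b = 3*(-5*5) = 3*(-25) = -75)
h(P, G) = 107/8 (h(P, G) = 4 - ⅛*(-75) = 4 + 75/8 = 107/8)
f(p, M) = M + p²
I(J) = 107*J/4 (I(J) = (J + J)*(107/8) = (2*J)*(107/8) = 107*J/4)
1437*(-11*f(z(1), 3) - 13) + I(22) = 1437*(-11*(3 + 1²) - 13) + (107/4)*22 = 1437*(-11*(3 + 1) - 13) + 1177/2 = 1437*(-11*4 - 13) + 1177/2 = 1437*(-44 - 13) + 1177/2 = 1437*(-57) + 1177/2 = -81909 + 1177/2 = -162641/2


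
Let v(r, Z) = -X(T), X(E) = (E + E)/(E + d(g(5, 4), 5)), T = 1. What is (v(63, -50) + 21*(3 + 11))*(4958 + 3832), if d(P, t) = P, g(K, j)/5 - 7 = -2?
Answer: 33586590/13 ≈ 2.5836e+6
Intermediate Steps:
g(K, j) = 25 (g(K, j) = 35 + 5*(-2) = 35 - 10 = 25)
X(E) = 2*E/(25 + E) (X(E) = (E + E)/(E + 25) = (2*E)/(25 + E) = 2*E/(25 + E))
v(r, Z) = -1/13 (v(r, Z) = -2/(25 + 1) = -2/26 = -1*1/13 = -1/13)
(v(63, -50) + 21*(3 + 11))*(4958 + 3832) = (-1/13 + 21*(3 + 11))*(4958 + 3832) = (-1/13 + 21*14)*8790 = (-1/13 + 294)*8790 = (3821/13)*8790 = 33586590/13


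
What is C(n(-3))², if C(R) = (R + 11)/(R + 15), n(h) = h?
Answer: 4/9 ≈ 0.44444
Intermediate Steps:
C(R) = (11 + R)/(15 + R)
C(n(-3))² = ((11 - 3)/(15 - 3))² = (8/12)² = ((1/12)*8)² = (⅔)² = 4/9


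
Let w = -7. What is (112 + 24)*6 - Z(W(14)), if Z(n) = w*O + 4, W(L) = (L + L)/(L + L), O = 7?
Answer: 861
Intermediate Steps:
W(L) = 1 (W(L) = (2*L)/((2*L)) = (2*L)*(1/(2*L)) = 1)
Z(n) = -45 (Z(n) = -7*7 + 4 = -49 + 4 = -45)
(112 + 24)*6 - Z(W(14)) = (112 + 24)*6 - 1*(-45) = 136*6 + 45 = 816 + 45 = 861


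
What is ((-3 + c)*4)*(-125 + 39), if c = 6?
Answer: -1032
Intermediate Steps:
((-3 + c)*4)*(-125 + 39) = ((-3 + 6)*4)*(-125 + 39) = (3*4)*(-86) = 12*(-86) = -1032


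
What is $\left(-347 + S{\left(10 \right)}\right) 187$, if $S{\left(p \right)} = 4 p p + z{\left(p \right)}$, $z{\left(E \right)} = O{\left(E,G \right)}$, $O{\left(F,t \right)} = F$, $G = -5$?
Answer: $11781$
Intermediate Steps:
$z{\left(E \right)} = E$
$S{\left(p \right)} = p + 4 p^{2}$ ($S{\left(p \right)} = 4 p p + p = 4 p^{2} + p = p + 4 p^{2}$)
$\left(-347 + S{\left(10 \right)}\right) 187 = \left(-347 + 10 \left(1 + 4 \cdot 10\right)\right) 187 = \left(-347 + 10 \left(1 + 40\right)\right) 187 = \left(-347 + 10 \cdot 41\right) 187 = \left(-347 + 410\right) 187 = 63 \cdot 187 = 11781$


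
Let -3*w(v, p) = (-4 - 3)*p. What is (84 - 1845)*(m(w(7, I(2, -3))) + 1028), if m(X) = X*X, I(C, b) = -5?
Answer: -6149999/3 ≈ -2.0500e+6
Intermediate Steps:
w(v, p) = 7*p/3 (w(v, p) = -(-4 - 3)*p/3 = -(-7)*p/3 = 7*p/3)
m(X) = X²
(84 - 1845)*(m(w(7, I(2, -3))) + 1028) = (84 - 1845)*(((7/3)*(-5))² + 1028) = -1761*((-35/3)² + 1028) = -1761*(1225/9 + 1028) = -1761*10477/9 = -6149999/3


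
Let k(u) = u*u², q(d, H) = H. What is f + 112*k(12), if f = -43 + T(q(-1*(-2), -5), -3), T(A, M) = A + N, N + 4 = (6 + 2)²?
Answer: 193548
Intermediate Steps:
N = 60 (N = -4 + (6 + 2)² = -4 + 8² = -4 + 64 = 60)
k(u) = u³
T(A, M) = 60 + A (T(A, M) = A + 60 = 60 + A)
f = 12 (f = -43 + (60 - 5) = -43 + 55 = 12)
f + 112*k(12) = 12 + 112*12³ = 12 + 112*1728 = 12 + 193536 = 193548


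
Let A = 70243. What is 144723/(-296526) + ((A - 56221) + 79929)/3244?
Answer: 4564905469/160321724 ≈ 28.473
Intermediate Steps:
144723/(-296526) + ((A - 56221) + 79929)/3244 = 144723/(-296526) + ((70243 - 56221) + 79929)/3244 = 144723*(-1/296526) + (14022 + 79929)*(1/3244) = -48241/98842 + 93951*(1/3244) = -48241/98842 + 93951/3244 = 4564905469/160321724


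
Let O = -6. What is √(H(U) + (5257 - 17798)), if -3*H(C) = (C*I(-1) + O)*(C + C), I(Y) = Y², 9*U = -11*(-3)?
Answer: I*√1015359/9 ≈ 111.96*I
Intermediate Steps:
U = 11/3 (U = (-11*(-3))/9 = (⅑)*33 = 11/3 ≈ 3.6667)
H(C) = -2*C*(-6 + C)/3 (H(C) = -(C*(-1)² - 6)*(C + C)/3 = -(C*1 - 6)*2*C/3 = -(C - 6)*2*C/3 = -(-6 + C)*2*C/3 = -2*C*(-6 + C)/3)
√(H(U) + (5257 - 17798)) = √((⅔)*(11/3)*(6 - 1*11/3) + (5257 - 17798)) = √((⅔)*(11/3)*(6 - 11/3) - 12541) = √((⅔)*(11/3)*(7/3) - 12541) = √(154/27 - 12541) = √(-338453/27) = I*√1015359/9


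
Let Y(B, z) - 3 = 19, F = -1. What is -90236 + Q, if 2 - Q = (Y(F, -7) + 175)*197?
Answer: -129043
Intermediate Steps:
Y(B, z) = 22 (Y(B, z) = 3 + 19 = 22)
Q = -38807 (Q = 2 - (22 + 175)*197 = 2 - 197*197 = 2 - 1*38809 = 2 - 38809 = -38807)
-90236 + Q = -90236 - 38807 = -129043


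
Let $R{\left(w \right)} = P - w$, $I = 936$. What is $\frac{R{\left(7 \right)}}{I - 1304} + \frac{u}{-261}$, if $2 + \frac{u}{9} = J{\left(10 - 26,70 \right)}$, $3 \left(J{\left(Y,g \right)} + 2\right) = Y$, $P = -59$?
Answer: $\frac{8023}{16008} \approx 0.50119$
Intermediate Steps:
$J{\left(Y,g \right)} = -2 + \frac{Y}{3}$
$u = -84$ ($u = -18 + 9 \left(-2 + \frac{10 - 26}{3}\right) = -18 + 9 \left(-2 + \frac{1}{3} \left(-16\right)\right) = -18 + 9 \left(-2 - \frac{16}{3}\right) = -18 + 9 \left(- \frac{22}{3}\right) = -18 - 66 = -84$)
$R{\left(w \right)} = -59 - w$
$\frac{R{\left(7 \right)}}{I - 1304} + \frac{u}{-261} = \frac{-59 - 7}{936 - 1304} - \frac{84}{-261} = \frac{-59 - 7}{936 - 1304} - - \frac{28}{87} = - \frac{66}{-368} + \frac{28}{87} = \left(-66\right) \left(- \frac{1}{368}\right) + \frac{28}{87} = \frac{33}{184} + \frac{28}{87} = \frac{8023}{16008}$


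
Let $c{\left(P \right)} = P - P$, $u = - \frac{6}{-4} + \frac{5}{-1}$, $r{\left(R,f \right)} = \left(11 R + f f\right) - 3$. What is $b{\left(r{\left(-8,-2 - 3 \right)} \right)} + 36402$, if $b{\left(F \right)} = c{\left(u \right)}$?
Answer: $36402$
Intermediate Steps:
$r{\left(R,f \right)} = -3 + f^{2} + 11 R$ ($r{\left(R,f \right)} = \left(11 R + f^{2}\right) - 3 = \left(f^{2} + 11 R\right) - 3 = -3 + f^{2} + 11 R$)
$u = - \frac{7}{2}$ ($u = \left(-6\right) \left(- \frac{1}{4}\right) + 5 \left(-1\right) = \frac{3}{2} - 5 = - \frac{7}{2} \approx -3.5$)
$c{\left(P \right)} = 0$
$b{\left(F \right)} = 0$
$b{\left(r{\left(-8,-2 - 3 \right)} \right)} + 36402 = 0 + 36402 = 36402$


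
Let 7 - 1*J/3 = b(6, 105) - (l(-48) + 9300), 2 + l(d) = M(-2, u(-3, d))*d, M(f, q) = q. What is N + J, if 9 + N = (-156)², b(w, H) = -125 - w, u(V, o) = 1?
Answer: 52491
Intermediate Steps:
l(d) = -2 + d (l(d) = -2 + 1*d = -2 + d)
J = 28164 (J = 21 - 3*((-125 - 1*6) - ((-2 - 48) + 9300)) = 21 - 3*((-125 - 6) - (-50 + 9300)) = 21 - 3*(-131 - 1*9250) = 21 - 3*(-131 - 9250) = 21 - 3*(-9381) = 21 + 28143 = 28164)
N = 24327 (N = -9 + (-156)² = -9 + 24336 = 24327)
N + J = 24327 + 28164 = 52491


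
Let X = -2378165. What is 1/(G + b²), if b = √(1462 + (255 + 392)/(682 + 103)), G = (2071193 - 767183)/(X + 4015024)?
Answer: 1284934315/1880656664153 ≈ 0.00068324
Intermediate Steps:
G = 1304010/1636859 (G = (2071193 - 767183)/(-2378165 + 4015024) = 1304010/1636859 ≈ 0.79665)
b = √901428845/785 (b = √(1462 + 647/785) = √(1148317/785) = √901428845/785 ≈ 38.247)
1/(G + b²) = 1/(1304010/1636859 + (√901428845/785)²) = 1/(1304010/1636859 + 1148317/785) = 1/(1880656664153/1284934315) = 1284934315/1880656664153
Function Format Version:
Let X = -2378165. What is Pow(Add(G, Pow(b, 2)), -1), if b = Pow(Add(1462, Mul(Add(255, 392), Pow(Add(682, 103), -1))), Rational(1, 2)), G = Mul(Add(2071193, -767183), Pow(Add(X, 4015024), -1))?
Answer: Rational(1284934315, 1880656664153) ≈ 0.00068324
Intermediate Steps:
G = Rational(1304010, 1636859) (G = Mul(Add(2071193, -767183), Pow(Add(-2378165, 4015024), -1)) = Mul(1304010, Pow(1636859, -1)) = Mul(1304010, Rational(1, 1636859)) = Rational(1304010, 1636859) ≈ 0.79665)
b = Mul(Rational(1, 785), Pow(901428845, Rational(1, 2))) (b = Pow(Add(1462, Mul(647, Pow(785, -1))), Rational(1, 2)) = Pow(Add(1462, Mul(647, Rational(1, 785))), Rational(1, 2)) = Pow(Add(1462, Rational(647, 785)), Rational(1, 2)) = Pow(Rational(1148317, 785), Rational(1, 2)) = Mul(Rational(1, 785), Pow(901428845, Rational(1, 2))) ≈ 38.247)
Pow(Add(G, Pow(b, 2)), -1) = Pow(Add(Rational(1304010, 1636859), Pow(Mul(Rational(1, 785), Pow(901428845, Rational(1, 2))), 2)), -1) = Pow(Add(Rational(1304010, 1636859), Rational(1148317, 785)), -1) = Pow(Rational(1880656664153, 1284934315), -1) = Rational(1284934315, 1880656664153)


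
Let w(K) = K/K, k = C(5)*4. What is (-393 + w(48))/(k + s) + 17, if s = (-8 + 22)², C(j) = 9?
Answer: 444/29 ≈ 15.310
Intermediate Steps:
s = 196 (s = 14² = 196)
k = 36 (k = 9*4 = 36)
w(K) = 1
(-393 + w(48))/(k + s) + 17 = (-393 + 1)/(36 + 196) + 17 = -392/232 + 17 = -392*1/232 + 17 = -49/29 + 17 = 444/29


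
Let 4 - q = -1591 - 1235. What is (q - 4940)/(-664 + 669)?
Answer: -422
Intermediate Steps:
q = 2830 (q = 4 - (-1591 - 1235) = 4 - 1*(-2826) = 4 + 2826 = 2830)
(q - 4940)/(-664 + 669) = (2830 - 4940)/(-664 + 669) = -2110/5 = -2110*⅕ = -422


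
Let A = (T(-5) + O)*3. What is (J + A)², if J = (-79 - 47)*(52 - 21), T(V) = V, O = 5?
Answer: 15256836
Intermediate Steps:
J = -3906 (J = -126*31 = -3906)
A = 0 (A = (-5 + 5)*3 = 0*3 = 0)
(J + A)² = (-3906 + 0)² = (-3906)² = 15256836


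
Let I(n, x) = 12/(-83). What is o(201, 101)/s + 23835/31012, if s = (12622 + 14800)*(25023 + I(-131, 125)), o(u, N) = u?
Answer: 226244565952681/294369364598068 ≈ 0.76857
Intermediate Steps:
I(n, x) = -12/83 (I(n, x) = 12*(-1/83) = -12/83)
s = 56952669534/83 (s = (12622 + 14800)*(25023 - 12/83) = 27422*(2076897/83) = 56952669534/83 ≈ 6.8618e+8)
o(201, 101)/s + 23835/31012 = 201/(56952669534/83) + 23835/31012 = 201*(83/56952669534) + 23835*(1/31012) = 5561/18984223178 + 23835/31012 = 226244565952681/294369364598068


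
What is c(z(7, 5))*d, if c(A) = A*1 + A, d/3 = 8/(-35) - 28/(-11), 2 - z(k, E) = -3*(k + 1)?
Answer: 139152/385 ≈ 361.43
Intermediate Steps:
z(k, E) = 5 + 3*k (z(k, E) = 2 - (-3)*(k + 1) = 2 - (-3)*(1 + k) = 2 - (-3 - 3*k) = 2 + (3 + 3*k) = 5 + 3*k)
d = 2676/385 (d = 3*(8/(-35) - 28/(-11)) = 3*(8*(-1/35) - 28*(-1/11)) = 3*(-8/35 + 28/11) = 3*(892/385) = 2676/385 ≈ 6.9507)
c(A) = 2*A (c(A) = A + A = 2*A)
c(z(7, 5))*d = (2*(5 + 3*7))*(2676/385) = (2*(5 + 21))*(2676/385) = (2*26)*(2676/385) = 52*(2676/385) = 139152/385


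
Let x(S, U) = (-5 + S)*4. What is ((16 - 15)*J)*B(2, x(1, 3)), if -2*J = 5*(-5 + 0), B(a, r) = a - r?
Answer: 225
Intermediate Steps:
x(S, U) = -20 + 4*S
J = 25/2 (J = -5*(-5 + 0)/2 = -5*(-5)/2 = -½*(-25) = 25/2 ≈ 12.500)
((16 - 15)*J)*B(2, x(1, 3)) = ((16 - 15)*(25/2))*(2 - (-20 + 4*1)) = (1*(25/2))*(2 - (-20 + 4)) = 25*(2 - 1*(-16))/2 = 25*(2 + 16)/2 = (25/2)*18 = 225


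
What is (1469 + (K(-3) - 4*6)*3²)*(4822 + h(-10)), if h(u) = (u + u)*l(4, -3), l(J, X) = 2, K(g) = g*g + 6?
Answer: 6637416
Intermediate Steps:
K(g) = 6 + g² (K(g) = g² + 6 = 6 + g²)
h(u) = 4*u (h(u) = (u + u)*2 = (2*u)*2 = 4*u)
(1469 + (K(-3) - 4*6)*3²)*(4822 + h(-10)) = (1469 + ((6 + (-3)²) - 4*6)*3²)*(4822 + 4*(-10)) = (1469 + ((6 + 9) - 24)*9)*(4822 - 40) = (1469 + (15 - 24)*9)*4782 = (1469 - 9*9)*4782 = (1469 - 81)*4782 = 1388*4782 = 6637416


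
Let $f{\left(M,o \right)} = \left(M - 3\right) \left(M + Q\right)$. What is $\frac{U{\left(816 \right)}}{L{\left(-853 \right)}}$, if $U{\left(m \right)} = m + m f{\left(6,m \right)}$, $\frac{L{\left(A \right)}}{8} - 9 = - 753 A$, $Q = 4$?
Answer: $\frac{527}{107053} \approx 0.0049228$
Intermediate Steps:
$L{\left(A \right)} = 72 - 6024 A$ ($L{\left(A \right)} = 72 + 8 \left(- 753 A\right) = 72 - 6024 A$)
$f{\left(M,o \right)} = \left(-3 + M\right) \left(4 + M\right)$ ($f{\left(M,o \right)} = \left(M - 3\right) \left(M + 4\right) = \left(-3 + M\right) \left(4 + M\right)$)
$U{\left(m \right)} = 31 m$ ($U{\left(m \right)} = m + m \left(-12 + 6 + 6^{2}\right) = m + m \left(-12 + 6 + 36\right) = m + m 30 = m + 30 m = 31 m$)
$\frac{U{\left(816 \right)}}{L{\left(-853 \right)}} = \frac{31 \cdot 816}{72 - -5138472} = \frac{25296}{72 + 5138472} = \frac{25296}{5138544} = 25296 \cdot \frac{1}{5138544} = \frac{527}{107053}$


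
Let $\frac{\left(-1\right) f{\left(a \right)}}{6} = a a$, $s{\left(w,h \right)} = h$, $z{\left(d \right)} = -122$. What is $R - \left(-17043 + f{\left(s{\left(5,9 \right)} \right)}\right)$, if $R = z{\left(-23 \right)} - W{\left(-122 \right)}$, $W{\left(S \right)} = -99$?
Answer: $17506$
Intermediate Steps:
$f{\left(a \right)} = - 6 a^{2}$ ($f{\left(a \right)} = - 6 a a = - 6 a^{2}$)
$R = -23$ ($R = -122 - -99 = -122 + 99 = -23$)
$R - \left(-17043 + f{\left(s{\left(5,9 \right)} \right)}\right) = -23 - \left(-17043 - 6 \cdot 9^{2}\right) = -23 - \left(-17043 - 486\right) = -23 - -17529 = -23 + 17529 = 17506$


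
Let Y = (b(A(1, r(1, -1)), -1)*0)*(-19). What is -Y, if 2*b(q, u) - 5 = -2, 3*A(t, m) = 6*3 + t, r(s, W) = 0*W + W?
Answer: 0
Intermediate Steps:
r(s, W) = W (r(s, W) = 0 + W = W)
A(t, m) = 6 + t/3 (A(t, m) = (6*3 + t)/3 = (18 + t)/3 = 6 + t/3)
b(q, u) = 3/2 (b(q, u) = 5/2 + (½)*(-2) = 5/2 - 1 = 3/2)
Y = 0 (Y = ((3/2)*0)*(-19) = 0*(-19) = 0)
-Y = -1*0 = 0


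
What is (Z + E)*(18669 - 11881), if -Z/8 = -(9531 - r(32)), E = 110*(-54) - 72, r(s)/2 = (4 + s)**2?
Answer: 336006000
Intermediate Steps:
r(s) = 2*(4 + s)**2
E = -6012 (E = -5940 - 72 = -6012)
Z = 55512 (Z = -(-8)*(9531 - 2*(4 + 32)**2) = -(-8)*(9531 - 2*36**2) = -(-8)*(9531 - 2*1296) = -(-8)*(9531 - 1*2592) = -(-8)*(9531 - 2592) = -(-8)*6939 = -8*(-6939) = 55512)
(Z + E)*(18669 - 11881) = (55512 - 6012)*(18669 - 11881) = 49500*6788 = 336006000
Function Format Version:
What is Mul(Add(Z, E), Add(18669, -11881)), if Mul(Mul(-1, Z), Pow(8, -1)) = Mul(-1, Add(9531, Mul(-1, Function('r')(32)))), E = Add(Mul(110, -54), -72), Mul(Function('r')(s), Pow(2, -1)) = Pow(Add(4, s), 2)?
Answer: 336006000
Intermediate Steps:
Function('r')(s) = Mul(2, Pow(Add(4, s), 2))
E = -6012 (E = Add(-5940, -72) = -6012)
Z = 55512 (Z = Mul(-8, Mul(-1, Add(9531, Mul(-1, Mul(2, Pow(Add(4, 32), 2)))))) = Mul(-8, Mul(-1, Add(9531, Mul(-1, Mul(2, Pow(36, 2)))))) = Mul(-8, Mul(-1, Add(9531, Mul(-1, Mul(2, 1296))))) = Mul(-8, Mul(-1, Add(9531, Mul(-1, 2592)))) = Mul(-8, Mul(-1, Add(9531, -2592))) = Mul(-8, Mul(-1, 6939)) = Mul(-8, -6939) = 55512)
Mul(Add(Z, E), Add(18669, -11881)) = Mul(Add(55512, -6012), Add(18669, -11881)) = Mul(49500, 6788) = 336006000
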